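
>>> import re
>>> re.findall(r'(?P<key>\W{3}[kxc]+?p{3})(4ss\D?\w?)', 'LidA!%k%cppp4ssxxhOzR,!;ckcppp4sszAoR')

[(',!;ckcppp', '4sszA')]

This matches exactly 3 of a non-word character, then one or more of one of [kxc] (lazy), then exactly 3 of a literal 'p' (captured as 'key'); then the literal '4ss', then optionally a non-digit, then optionally a word character (captured).
Walking the string: at [21:35] match ',!;ckcppp4sszA', groups = (',!;ckcppp', '4sszA').
With 2 capturing groups, `findall` returns a 2-tuple per match.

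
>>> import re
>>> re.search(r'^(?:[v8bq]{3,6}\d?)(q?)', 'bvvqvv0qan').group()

'bvvqvv0q'

Pattern: anchored at the start of the string; then 3 to 6 of one of [v8bq], then optionally a digit (non-capturing group); then optionally a literal 'q' (captured).
Unlike `match`, `search` isn't anchored — it looks for the pattern anywhere in the string.
The match spans [0:8] → 'bvvqvv0q'.
Captured: group 1 = 'q'.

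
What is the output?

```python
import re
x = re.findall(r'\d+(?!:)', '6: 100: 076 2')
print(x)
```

The negative lookahead/lookbehind blocks any match where the forbidden context is present.
Matches: at [3:5] → '10'; at [8:11] → '076'; at [12:13] → '2'.
`findall` yields the raw match text (3 of them) because the pattern has no groups.

['10', '076', '2']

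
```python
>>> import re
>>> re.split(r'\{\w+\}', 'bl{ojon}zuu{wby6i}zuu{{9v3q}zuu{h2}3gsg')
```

Matches to split on: at [2:8] → '{ojon}'; at [11:18] → '{wby6i}'; at [22:28] → '{9v3q}'; at [31:35] → '{h2}'.
`split` removes every match and returns the 5 fragments in between.

['bl', 'zuu', 'zuu{', 'zuu', '3gsg']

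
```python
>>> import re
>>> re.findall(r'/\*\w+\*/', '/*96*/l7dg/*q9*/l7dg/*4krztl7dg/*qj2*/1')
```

['/*96*/', '/*q9*/', '/*qj2*/']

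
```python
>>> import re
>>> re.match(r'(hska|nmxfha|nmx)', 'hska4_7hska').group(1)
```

`re.match` only tries the pattern at the start of the string.
The match spans [0:4] → 'hska'.
Captured: group 1 = 'hska'.

'hska'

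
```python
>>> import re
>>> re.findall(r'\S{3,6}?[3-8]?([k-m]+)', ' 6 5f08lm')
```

A `+?`/`*?`/`{m,n}?` starts at its minimum and grows only as far as needed for what follows to match.
With a single group, `findall` returns only what that group captured — 1 item.

['lm']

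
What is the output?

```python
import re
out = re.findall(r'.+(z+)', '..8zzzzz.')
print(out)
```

With a single group, `findall` returns only what that group captured — 1 item.

['z']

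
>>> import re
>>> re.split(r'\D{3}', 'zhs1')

['', '1']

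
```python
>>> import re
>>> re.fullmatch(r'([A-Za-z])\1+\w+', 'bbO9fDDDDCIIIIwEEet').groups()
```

The match spans [0:19] → 'bbO9fDDDDCIIIIwEEet'.
Captured: group 1 = 'b'.

('b',)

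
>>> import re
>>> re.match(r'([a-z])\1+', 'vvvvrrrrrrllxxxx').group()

`match` is anchored at position 0; if the pattern doesn't fit there, it returns None.
The match spans [0:4] → 'vvvv'.

'vvvv'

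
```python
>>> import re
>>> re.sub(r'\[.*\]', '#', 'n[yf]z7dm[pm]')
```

'n#'

Matches: at [1:13] → '[yf]z7dm[pm]'.
`sub` substitutes '#' at each match site.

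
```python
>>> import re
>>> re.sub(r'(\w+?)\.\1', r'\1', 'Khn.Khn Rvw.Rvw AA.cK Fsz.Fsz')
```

A backreference is literal: `\1` must see the identical characters the first group matched.
Matches: at [0:7] → 'Khn.Khn'; at [8:15] → 'Rvw.Rvw'; at [22:29] → 'Fsz.Fsz'.
The replacement refers to a captured group, so each match is rewritten using its own captured text.

'Khn Rvw AA.cK Fsz'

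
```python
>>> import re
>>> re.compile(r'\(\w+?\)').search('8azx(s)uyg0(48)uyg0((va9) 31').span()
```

The match spans [4:7] → '(s)'.

(4, 7)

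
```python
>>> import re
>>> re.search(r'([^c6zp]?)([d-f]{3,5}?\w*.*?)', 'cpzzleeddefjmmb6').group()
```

'leeddefjmmb6'

The pattern matches optionally any character except [c6zp] (captured); then 3 to 5 of a character in [d-f] (lazy), then zero or more of a word character, then zero or more of any character (lazy) (captured).
`re.search` tries every starting position until one works.
The match spans [4:16] → 'leeddefjmmb6'.
Captured: group 1 = 'l', group 2 = 'eeddefjmmb6'.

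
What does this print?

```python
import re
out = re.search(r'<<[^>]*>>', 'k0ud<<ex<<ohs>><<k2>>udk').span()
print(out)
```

(4, 15)

`re.search` tries every starting position until one works.
The match spans [4:15] → '<<ex<<ohs>>'.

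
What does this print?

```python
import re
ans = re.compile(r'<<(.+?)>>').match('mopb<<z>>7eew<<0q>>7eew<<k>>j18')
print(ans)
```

With `match`, the pattern is implicitly anchored at the beginning.
Here the string doesn't start with a match, so the call returns None.

None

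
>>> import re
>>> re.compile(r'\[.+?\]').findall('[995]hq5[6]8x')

['[995]', '[6]']

Lazy quantifiers expand one character at a time until the remainder of the pattern can match.
Matches: at [0:5] → '[995]'; at [8:11] → '[6]'.
`findall` yields the raw match text (2 of them) because the pattern has no groups.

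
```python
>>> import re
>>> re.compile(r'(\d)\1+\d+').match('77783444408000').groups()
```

The match spans [0:14] → '77783444408000'.
Captured: group 1 = '7'.

('7',)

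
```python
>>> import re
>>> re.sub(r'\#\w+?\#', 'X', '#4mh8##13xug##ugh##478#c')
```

Matches: at [0:6] → '#4mh8#'; at [6:13] → '#13xug#'; at [13:18] → '#ugh#'; at [18:23] → '#478#'.
Every occurrence is swapped for 'X'.

'XXXXc'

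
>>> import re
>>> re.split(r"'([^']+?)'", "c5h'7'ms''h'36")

Matches to split on: at [3:6] → "'7'"; at [9:12] → "'h'".
With a capturing group present, the delimiter's captured portion is kept in the result list.

['c5h', '7', "ms'", 'h', '36']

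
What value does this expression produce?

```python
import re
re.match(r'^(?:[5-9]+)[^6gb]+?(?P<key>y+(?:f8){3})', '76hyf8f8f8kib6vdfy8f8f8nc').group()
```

'76hyf8f8f8'

`re.match` only tries the pattern at the start of the string.
The match spans [0:10] → '76hyf8f8f8'.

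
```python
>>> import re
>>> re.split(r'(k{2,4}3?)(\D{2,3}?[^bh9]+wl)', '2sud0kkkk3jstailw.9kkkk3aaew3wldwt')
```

['2sud0kkkk3jstailw.9', 'kkkk3', 'aaew3wl', 'dwt']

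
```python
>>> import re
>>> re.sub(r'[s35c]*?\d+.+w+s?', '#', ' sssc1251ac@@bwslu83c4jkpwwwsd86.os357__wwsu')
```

' #u'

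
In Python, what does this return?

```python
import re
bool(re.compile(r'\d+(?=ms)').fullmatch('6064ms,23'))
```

The `(?=…)`/`(?<=…)` assertion just peeks at neighbouring text; it doesn't advance the match position.
For `fullmatch`, every character of the input must be accounted for by the pattern.
Here the pattern can't cover the whole string, so the call returns None, and `bool(None)` is False.

False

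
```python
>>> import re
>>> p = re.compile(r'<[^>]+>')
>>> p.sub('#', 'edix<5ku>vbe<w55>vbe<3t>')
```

Matches: at [4:9] → '<5ku>'; at [12:17] → '<w55>'; at [20:24] → '<3t>'.
Each match is replaced by '#'.

'edix#vbe#vbe#'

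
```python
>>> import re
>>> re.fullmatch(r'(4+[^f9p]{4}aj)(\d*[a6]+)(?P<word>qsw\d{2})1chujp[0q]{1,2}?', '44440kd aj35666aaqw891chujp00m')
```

None

Pattern: one or more of a literal '4', then exactly 4 of any character except [f9p], then the literal 'aj' (captured); then zero or more of a digit, then one or more of one of [a6] (captured); then the literal 'qsw', then exactly 2 of a digit (captured as 'word'); then the literal '1ch', then the literal 'ujp', then 1 to 2 of one of [0q] (lazy).
`fullmatch` succeeds only if the pattern covers the string from start to end.
Here there's no way to consume every character, so the call returns None.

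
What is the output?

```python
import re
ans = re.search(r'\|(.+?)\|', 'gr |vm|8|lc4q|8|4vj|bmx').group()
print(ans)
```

`re.search` scans for the first position where the pattern succeeds.
The match spans [3:7] → '|vm|'.
Captured: group 1 = 'vm'.

|vm|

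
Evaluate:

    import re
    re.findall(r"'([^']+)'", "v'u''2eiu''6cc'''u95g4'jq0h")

['u', '2eiu', '6cc', 'u95g4']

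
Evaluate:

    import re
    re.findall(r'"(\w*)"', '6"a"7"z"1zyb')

['a', 'z']

Walking the string: at [1:4] match '"a"', group 1 = 'a'; at [5:8] match '"z"', group 1 = 'z'.
`findall` collects group 1 from each match (2 total).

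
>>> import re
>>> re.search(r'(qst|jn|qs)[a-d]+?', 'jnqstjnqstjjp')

None

Here the pattern never matches, so the call returns None.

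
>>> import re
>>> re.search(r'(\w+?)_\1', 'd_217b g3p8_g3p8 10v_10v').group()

'g3p8_g3p8'

`\1` has to match the exact text group 1 already captured.
The match spans [7:16] → 'g3p8_g3p8'.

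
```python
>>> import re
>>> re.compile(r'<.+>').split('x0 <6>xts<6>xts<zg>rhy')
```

['x0 ', 'rhy']

Splitting on the pattern gives 2 pieces.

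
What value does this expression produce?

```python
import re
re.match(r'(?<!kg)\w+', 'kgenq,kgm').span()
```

(0, 5)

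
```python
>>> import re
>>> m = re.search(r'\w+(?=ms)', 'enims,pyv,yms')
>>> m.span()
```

(0, 3)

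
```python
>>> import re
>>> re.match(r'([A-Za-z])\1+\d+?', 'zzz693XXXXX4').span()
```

(0, 4)

`re.match` only tries the pattern at the start of the string.
The match spans [0:4] → 'zzz6'.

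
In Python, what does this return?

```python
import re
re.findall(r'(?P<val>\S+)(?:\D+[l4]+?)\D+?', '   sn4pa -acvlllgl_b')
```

['sn4pa']

With a single group, `findall` returns only what that group captured — 1 item.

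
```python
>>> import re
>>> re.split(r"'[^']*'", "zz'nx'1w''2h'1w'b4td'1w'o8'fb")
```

['zz', '1w', '2h', 'b4td', "o8'fb"]

Matches to split on: at [2:6] → "'nx'"; at [8:10] → "''"; at [12:16] → "'1w'"; at [20:24] → "'1w'".
`split` removes every match and returns the 5 fragments in between.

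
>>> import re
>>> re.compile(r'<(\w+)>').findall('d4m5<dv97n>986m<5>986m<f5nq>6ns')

Scanning left to right: at [4:11] match '<dv97n>', group 1 = 'dv97n'; at [15:18] match '<5>', group 1 = '5'; at [22:28] match '<f5nq>', group 1 = 'f5nq'.
With a single group, `findall` returns only what that group captured — 3 items.

['dv97n', '5', 'f5nq']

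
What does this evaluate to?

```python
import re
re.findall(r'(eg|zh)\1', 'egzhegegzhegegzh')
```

After group 1 captures some text, `\1` only succeeds where that same text appears again.
`findall` collects group 1 from each match (2 total).

['eg', 'eg']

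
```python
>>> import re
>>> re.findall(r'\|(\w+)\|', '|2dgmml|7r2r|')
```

One capturing group, so `findall` returns just the captured substring from the one match — 1 in all.

['2dgmml']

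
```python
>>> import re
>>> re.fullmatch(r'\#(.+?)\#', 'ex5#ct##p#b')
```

None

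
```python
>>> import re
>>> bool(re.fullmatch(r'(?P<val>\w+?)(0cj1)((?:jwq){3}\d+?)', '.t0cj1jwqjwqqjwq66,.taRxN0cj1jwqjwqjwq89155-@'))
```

Pattern: one or more of a word character (lazy) (captured as 'val'); then the literal '0c', then the literal 'j1' (captured); then the literal 'jwq' repeated 3 times, then one or more of a digit (lazy) (captured).
For `fullmatch`, every character of the input must be accounted for by the pattern.
Here the string isn't matched end-to-end, so the call returns None, and `bool(None)` is False.

False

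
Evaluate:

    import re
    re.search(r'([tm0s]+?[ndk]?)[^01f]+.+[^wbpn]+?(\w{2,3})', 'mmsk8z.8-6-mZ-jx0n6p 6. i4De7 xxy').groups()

The match spans [0:33] → 'mmsk8z.8-6-mZ-jx0n6p 6. i4De7 xxy'.
Captured: group 1 = 'm', group 2 = 'xy'.

('m', 'xy')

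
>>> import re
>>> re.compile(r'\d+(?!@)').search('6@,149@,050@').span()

The negative lookaround is zero-width — it rules out positions where the adjacent text would match, without consuming anything.
The match spans [3:5] → '14'.

(3, 5)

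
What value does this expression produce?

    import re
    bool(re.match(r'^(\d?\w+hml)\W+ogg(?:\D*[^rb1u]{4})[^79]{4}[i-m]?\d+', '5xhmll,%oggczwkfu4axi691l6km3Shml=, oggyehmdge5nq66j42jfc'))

False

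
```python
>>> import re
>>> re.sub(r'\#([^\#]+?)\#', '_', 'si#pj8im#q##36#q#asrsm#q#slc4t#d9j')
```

'si_q#_q_q_d9j'

Matches: at [2:9] → '#pj8im#'; at [11:15] → '#36#'; at [16:23] → '#asrsm#'; at [24:31] → '#slc4t#'.
`sub` substitutes '_' at each match site.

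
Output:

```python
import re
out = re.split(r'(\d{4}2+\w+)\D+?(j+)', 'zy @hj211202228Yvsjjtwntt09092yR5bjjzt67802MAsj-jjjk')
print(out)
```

The pattern matches exactly 4 of a digit, then one or more of a literal '2', then one or more of a word character (captured); then one or more of a non-digit (lazy); then one or more of a literal 'j' (captured).
Lazy quantifiers expand one character at a time until the remainder of the pattern can match.
Matches to split on: at [7:51] → '11202228Yvsjjtwntt09092yR5bjjzt67802MAsj-jjj'.
Because the pattern has a capturing group, `split` also inserts each captured text between the pieces.

['zy @hj2', '11202228Yvsjjtwntt09092yR5bjjzt67802MAsj', 'jjj', 'k']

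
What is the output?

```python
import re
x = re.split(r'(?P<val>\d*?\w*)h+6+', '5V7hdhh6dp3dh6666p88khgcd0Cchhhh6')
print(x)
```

The pattern matches zero or more of a digit (lazy), then zero or more of a word character (captured as 'val'); then one or more of a literal 'h'; then one or more of a literal '6'.
Matches to split on: at [0:33] → '5V7hdhh6dp3dh6666p88khgcd0Cchhhh6'.
`re.split` interleaves the captured-group text with the surrounding fragments.

['', '5V7hdhh6dp3dh6666p88khgcd0Cchhh', '']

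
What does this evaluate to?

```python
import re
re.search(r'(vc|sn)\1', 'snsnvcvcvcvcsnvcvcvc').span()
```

`\1` is not a pattern — it's the concrete string captured by group 1, re-applied verbatim.
Unlike `match`, `search` isn't anchored — it looks for the pattern anywhere in the string.
The match spans [0:4] → 'snsn'.
Captured: group 1 = 'sn'.

(0, 4)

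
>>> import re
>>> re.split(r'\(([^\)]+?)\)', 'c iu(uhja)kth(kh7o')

`re.split` interleaves the captured-group text with the surrounding fragments.

['c iu', 'uhja', 'kth(kh7o']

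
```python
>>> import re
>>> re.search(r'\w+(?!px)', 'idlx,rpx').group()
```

'idlx'

Because the assertion is negative and zero-width, positions next to the forbidden text are skipped.
The match spans [0:4] → 'idlx'.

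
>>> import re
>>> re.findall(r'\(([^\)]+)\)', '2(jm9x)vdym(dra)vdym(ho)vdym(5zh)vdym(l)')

['jm9x', 'dra', 'ho', '5zh', 'l']

One capturing group, so `findall` returns just the captured substring from each match — 5 in all.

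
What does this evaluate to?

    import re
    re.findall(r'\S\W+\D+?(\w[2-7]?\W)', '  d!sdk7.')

['k7.']

A `+?`/`*?`/`{m,n}?` starts at its minimum and grows only as far as needed for what follows to match.
With a single group, `findall` returns only what that group captured — 1 item.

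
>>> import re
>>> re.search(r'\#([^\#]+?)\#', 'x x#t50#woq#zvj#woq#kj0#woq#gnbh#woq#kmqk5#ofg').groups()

`re.search` tries every starting position until one works.
The match spans [3:8] → '#t50#'.
Captured: group 1 = 't50'.

('t50',)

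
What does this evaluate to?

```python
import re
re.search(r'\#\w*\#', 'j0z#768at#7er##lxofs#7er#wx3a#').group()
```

'#768at#'

Unlike `match`, `search` isn't anchored — it looks for the pattern anywhere in the string.
The match spans [3:10] → '#768at#'.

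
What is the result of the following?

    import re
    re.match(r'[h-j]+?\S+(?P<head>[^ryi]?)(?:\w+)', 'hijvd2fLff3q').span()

(0, 12)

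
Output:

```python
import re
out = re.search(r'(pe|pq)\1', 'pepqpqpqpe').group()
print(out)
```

After group 1 captures some text, `\1` only succeeds where that same text appears again.
`re.search` scans for the first position where the pattern succeeds.
The match spans [2:6] → 'pqpq'.
Captured: group 1 = 'pq'.

pqpq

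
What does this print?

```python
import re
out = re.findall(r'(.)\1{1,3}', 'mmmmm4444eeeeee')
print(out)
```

After group 1 captures some text, `\1` only succeeds where that same text appears again.
One capturing group, so `findall` returns just the captured substring from each match — 4 in all.

['m', '4', 'e', 'e']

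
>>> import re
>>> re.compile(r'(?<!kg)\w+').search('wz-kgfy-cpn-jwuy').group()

A negative assertion filters positions out without eating any characters.
The match spans [0:2] → 'wz'.

'wz'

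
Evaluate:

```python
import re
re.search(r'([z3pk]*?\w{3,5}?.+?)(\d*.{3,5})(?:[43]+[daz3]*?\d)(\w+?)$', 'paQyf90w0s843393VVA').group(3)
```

'3VVA'

The pattern matches zero or more of one of [z3pk] (lazy), then 3 to 5 of a word character (lazy), then one or more of any character (lazy) (captured); then zero or more of a digit, then 3 to 5 of any character (captured); then one or more of one of [43], then zero or more of one of [daz3] (lazy), then a digit (non-capturing group); then one or more of a word character (lazy) (captured); then anchored at the end.
`search` walks the string left to right and returns the first match it finds.
The match spans [0:19] → 'paQyf90w0s843393VVA'.
Captured: group 1 = 'paQyf', group 2 = '90w0s84', group 3 = '3VVA'.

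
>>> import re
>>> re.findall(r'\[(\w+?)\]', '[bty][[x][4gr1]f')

Matches: at [0:5] match '[bty]', group 1 = 'bty'; at [6:9] match '[x]', group 1 = 'x'; at [9:15] match '[4gr1]', group 1 = '4gr1'.
One capturing group, so `findall` returns just the captured substring from each match — 3 in all.

['bty', 'x', '4gr1']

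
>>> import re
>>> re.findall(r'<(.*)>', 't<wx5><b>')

One capturing group, so `findall` returns just the captured substring from the one match — 1 in all.

['wx5><b']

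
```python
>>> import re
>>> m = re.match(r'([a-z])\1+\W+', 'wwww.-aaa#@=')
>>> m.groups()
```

('w',)

The match spans [0:6] → 'wwww.-'.
Captured: group 1 = 'w'.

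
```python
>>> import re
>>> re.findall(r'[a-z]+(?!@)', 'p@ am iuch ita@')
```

['am', 'iuch', 'it']

Because the assertion is negative and zero-width, positions next to the forbidden text are skipped.
Matches: at [3:5] → 'am'; at [6:10] → 'iuch'; at [11:13] → 'it'.
Since nothing is captured, `findall` lists the 3 matched substrings directly.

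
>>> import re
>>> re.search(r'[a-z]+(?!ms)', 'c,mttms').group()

'c'

Because the assertion is negative and zero-width, positions next to the forbidden text are skipped.
Unlike `match`, `search` isn't anchored — it looks for the pattern anywhere in the string.
The match spans [0:1] → 'c'.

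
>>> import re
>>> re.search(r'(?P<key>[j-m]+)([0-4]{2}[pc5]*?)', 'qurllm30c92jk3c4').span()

(3, 8)

The pattern matches one or more of a character in [j-m] (captured as 'key'); then exactly 2 of a character in [0-4], then zero or more of one of [pc5] (lazy) (captured).
Lazy quantifiers expand one character at a time until the remainder of the pattern can match.
`search` walks the string left to right and returns the first match it finds.
The match spans [3:8] → 'llm30'.
Captured: group 1 = 'llm', group 2 = '30'.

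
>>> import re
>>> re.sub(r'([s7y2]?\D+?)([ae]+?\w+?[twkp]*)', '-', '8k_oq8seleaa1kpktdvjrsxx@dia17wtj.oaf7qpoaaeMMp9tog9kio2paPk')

'8k_oq8-a1---eMMp9tog9kio-'

Pattern: optionally one of [s7y2], then one or more of a non-digit (lazy) (captured); then one or more of one of [ae] (lazy), then one or more of a word character (lazy), then zero or more of one of [twkp] (captured).
Every occurrence is swapped for '-'.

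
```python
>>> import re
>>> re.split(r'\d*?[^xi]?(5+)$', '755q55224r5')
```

Pattern: zero or more of a digit (lazy), then optionally any character except [xi]; then one or more of a literal '5' (captured); then anchored at the end.
Matches to split on: at [4:11] → '55224r5'.
The group in the pattern means `split` returns the separators' captures alongside the pieces.

['755q', '5', '']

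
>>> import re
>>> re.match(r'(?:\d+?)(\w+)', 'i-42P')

`match` is anchored at position 0; if the pattern doesn't fit there, it returns None.
Here the pattern fails at index 0, so the call returns None.

None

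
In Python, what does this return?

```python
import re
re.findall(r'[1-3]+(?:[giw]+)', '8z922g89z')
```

['22g']

With no groups in the pattern, `findall` gives back each whole match — 1 here.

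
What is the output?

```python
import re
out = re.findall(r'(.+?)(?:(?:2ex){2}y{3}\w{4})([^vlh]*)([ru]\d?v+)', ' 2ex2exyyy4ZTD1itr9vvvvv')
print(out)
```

Pattern: one or more of any character (lazy) (captured); then the literal '2ex' repeated 2 times, then exactly 3 of the literal 'y', then exactly 4 of a word character (non-capturing group); then zero or more of any character except [vlh] (captured); then one of [ru], then optionally a digit, then one or more of a literal 'v' (captured).
`findall` packs the 3 group values into a tuple for every match.

[(' ', '1it', 'r9vvvvv')]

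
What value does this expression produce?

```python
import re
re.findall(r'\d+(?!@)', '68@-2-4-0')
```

Because the assertion is negative and zero-width, positions next to the forbidden text are skipped.
Walking the string: at [0:1] → '6'; at [4:5] → '2'; at [6:7] → '4'; at [8:9] → '0'.
`findall` yields the raw match text (4 of them) because the pattern has no groups.

['6', '2', '4', '0']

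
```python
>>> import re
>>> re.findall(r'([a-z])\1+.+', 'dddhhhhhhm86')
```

['d']

`\1` is not a pattern — it's the concrete string captured by group 1, re-applied verbatim.
Scanning left to right: at [0:12] match 'dddhhhhhhm86', group 1 = 'd'.
`findall` collects group 1 from the one match (1 total).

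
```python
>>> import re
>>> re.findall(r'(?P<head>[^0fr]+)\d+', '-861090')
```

['-861']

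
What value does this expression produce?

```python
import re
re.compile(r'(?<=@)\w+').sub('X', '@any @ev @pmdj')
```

The `(?=…)`/`(?<=…)` assertion just peeks at neighbouring text; it doesn't advance the match position.
Matches: at [1:4] → 'any'; at [6:8] → 'ev'; at [10:14] → 'pmdj'.
Every occurrence is swapped for 'X'.

'@X @X @X'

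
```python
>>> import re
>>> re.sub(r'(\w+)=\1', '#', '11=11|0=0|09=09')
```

The backreference `\1` re-matches whatever the first group consumed, character for character.
Matches: at [0:5] → '11=11'; at [6:9] → '0=0'; at [10:15] → '09=09'.
`sub` substitutes '#' at each match site.

'#|#|#'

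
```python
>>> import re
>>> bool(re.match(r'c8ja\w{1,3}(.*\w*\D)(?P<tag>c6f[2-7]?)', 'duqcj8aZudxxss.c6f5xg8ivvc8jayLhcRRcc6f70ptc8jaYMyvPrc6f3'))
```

False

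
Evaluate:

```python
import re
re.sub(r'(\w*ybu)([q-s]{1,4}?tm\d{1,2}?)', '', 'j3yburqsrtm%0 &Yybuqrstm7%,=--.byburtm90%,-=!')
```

'j3yburqsrtm%0 &%,=--.0%,-=!'

This matches zero or more of a word character, then the literal 'ybu' (captured); then 1 to 4 of a character in [q-s] (lazy), then the literal 'tm', then 1 to 2 of a digit (lazy) (captured).
A non-greedy quantifier consumes as few characters as it can — just enough that the remainder of the pattern still matches from where it stops; whatever follows it matches normally.
Matches: at [15:25] → 'Yybuqrstm7'; at [31:39] → 'byburtm9'.
Each match is replaced by ''.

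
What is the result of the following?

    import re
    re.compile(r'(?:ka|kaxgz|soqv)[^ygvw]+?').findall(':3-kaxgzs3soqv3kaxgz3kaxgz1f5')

['kax', 'soqv3', 'kax', 'kax']

Branches in `(...|...)` are attempted left-to-right; the first branch that allows the whole pattern to succeed is taken.
`findall` yields the raw match text (4 of them) because the pattern has no groups.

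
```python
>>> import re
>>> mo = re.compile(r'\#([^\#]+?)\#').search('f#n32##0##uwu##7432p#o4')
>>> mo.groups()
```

('n32',)

The match spans [1:6] → '#n32#'.
Captured: group 1 = 'n32'.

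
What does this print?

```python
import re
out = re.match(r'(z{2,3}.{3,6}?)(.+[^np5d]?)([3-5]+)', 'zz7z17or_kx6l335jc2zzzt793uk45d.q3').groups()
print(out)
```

This matches 2 to 3 of a literal 'z', then 3 to 6 of any character (lazy) (captured); then one or more of any character, then optionally any character except [np5d] (captured); then one or more of a character in [3-5] (captured).
Because the quantifier is non-greedy, it stops expanding at the earliest point where the rest of the pattern can succeed.
`re.match` won't scan ahead — the pattern has to work from the very first character.
The match spans [0:34] → 'zz7z17or_kx6l335jc2zzzt793uk45d.q3'.
Captured: group 1 = 'zz7z1', group 2 = '7or_kx6l335jc2zzzt793uk45d.q', group 3 = '3'.

('zz7z1', '7or_kx6l335jc2zzzt793uk45d.q', '3')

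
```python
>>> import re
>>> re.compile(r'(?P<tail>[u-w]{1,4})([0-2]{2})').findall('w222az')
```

[('w', '22')]

This matches 1 to 4 of a character in [u-w] (captured as 'tail'); then exactly 2 of a character in [0-2] (captured).
Matches: at [0:3] match 'w22', groups = ('w', '22').
2 groups means the one result is a tuple of 2 captured strings — 1 here.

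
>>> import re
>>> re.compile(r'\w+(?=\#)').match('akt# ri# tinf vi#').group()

'akt'

Lookahead/lookbehind check context without consuming it, so the matched span excludes the asserted characters.
`re.match` only tries the pattern at the start of the string.
The match spans [0:3] → 'akt'.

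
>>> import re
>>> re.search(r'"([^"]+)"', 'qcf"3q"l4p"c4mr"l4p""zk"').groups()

Unlike `match`, `search` isn't anchored — it looks for the pattern anywhere in the string.
The match spans [3:7] → '"3q"'.
Captured: group 1 = '3q'.

('3q',)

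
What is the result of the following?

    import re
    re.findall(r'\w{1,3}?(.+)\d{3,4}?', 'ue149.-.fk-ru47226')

The `?` after the quantifier makes it lazy — it takes as little as possible before letting the rest of the pattern try.
One capturing group, so `findall` returns just the captured substring from the one match — 1 in all.

['e149.-.fk-ru47']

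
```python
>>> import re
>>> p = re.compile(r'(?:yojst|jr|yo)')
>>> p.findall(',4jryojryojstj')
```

['jr', 'yo', 'jr', 'yojst']

Alternation tries branches left to right and keeps the first one that lets the overall match succeed at that position.
Since nothing is captured, `findall` lists the 4 matched substrings directly.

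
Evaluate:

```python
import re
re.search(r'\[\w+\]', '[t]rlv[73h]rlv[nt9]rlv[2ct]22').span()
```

(0, 3)

`re.search` scans for the first position where the pattern succeeds.
The match spans [0:3] → '[t]'.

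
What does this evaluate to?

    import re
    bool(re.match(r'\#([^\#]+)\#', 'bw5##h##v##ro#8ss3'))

False

`re.match` only tries the pattern at the start of the string.
Here position 0 doesn't satisfy it, so the call returns None, and `bool(None)` is False.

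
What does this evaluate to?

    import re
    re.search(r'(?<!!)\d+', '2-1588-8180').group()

'2'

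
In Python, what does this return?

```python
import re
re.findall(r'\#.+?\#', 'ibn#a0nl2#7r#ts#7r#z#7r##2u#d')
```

The `?` after the quantifier makes it lazy — it takes as little as possible before letting the rest of the pattern try.
Since nothing is captured, `findall` lists the 4 matched substrings directly.

['#a0nl2#', '#ts#', '#z#', '##2u#']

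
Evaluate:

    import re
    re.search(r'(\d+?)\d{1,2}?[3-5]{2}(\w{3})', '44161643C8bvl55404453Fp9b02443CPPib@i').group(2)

The match spans [0:11] → '44161643C8b'.
Captured: group 1 = '4416', group 2 = 'C8b'.

'C8b'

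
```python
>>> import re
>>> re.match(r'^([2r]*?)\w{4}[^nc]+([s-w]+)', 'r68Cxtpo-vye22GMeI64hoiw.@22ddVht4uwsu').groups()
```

('', 'u')

The match spans [0:38] → 'r68Cxtpo-vye22GMeI64hoiw.@22ddVht4uwsu'.
Captured: group 1 = '', group 2 = 'u'.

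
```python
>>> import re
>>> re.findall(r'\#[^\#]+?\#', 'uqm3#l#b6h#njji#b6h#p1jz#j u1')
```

['#l#', '#njji#', '#p1jz#']

Matches: at [4:7] → '#l#'; at [10:16] → '#njji#'; at [19:25] → '#p1jz#'.
With no groups in the pattern, `findall` gives back each whole match — 3 here.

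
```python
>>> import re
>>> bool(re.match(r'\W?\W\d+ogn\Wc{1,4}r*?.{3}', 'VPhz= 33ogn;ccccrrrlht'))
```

False

`re.match` only tries the pattern at the start of the string.
Here the pattern fails at index 0, so the call returns None, and `bool(None)` is False.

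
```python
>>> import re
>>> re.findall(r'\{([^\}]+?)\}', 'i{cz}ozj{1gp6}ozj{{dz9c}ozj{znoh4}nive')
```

['cz', '1gp6', '{dz9c', 'znoh4']

Matches: at [1:5] match '{cz}', group 1 = 'cz'; at [8:14] match '{1gp6}', group 1 = '1gp6'; at [17:24] match '{{dz9c}', group 1 = '{dz9c'; at [27:34] match '{znoh4}', group 1 = 'znoh4'.
One capturing group, so `findall` returns just the captured substring from each match — 4 in all.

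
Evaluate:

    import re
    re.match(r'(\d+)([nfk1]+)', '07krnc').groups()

This matches one or more of a digit (captured); then one or more of one of [nfk1] (captured).
`re.match` only tries the pattern at the start of the string.
The match spans [0:3] → '07k'.
Captured: group 1 = '07', group 2 = 'k'.

('07', 'k')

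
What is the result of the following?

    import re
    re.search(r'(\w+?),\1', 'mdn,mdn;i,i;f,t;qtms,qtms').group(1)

The match spans [0:7] → 'mdn,mdn'.
Captured: group 1 = 'mdn'.

'mdn'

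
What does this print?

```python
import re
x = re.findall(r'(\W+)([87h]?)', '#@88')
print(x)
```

`findall` packs the 2 group values into a tuple for every match.

[('#@', '8')]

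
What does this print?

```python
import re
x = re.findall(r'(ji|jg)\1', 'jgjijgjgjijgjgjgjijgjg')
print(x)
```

The backreference `\1` re-matches whatever the first group consumed, character for character.
Scanning left to right: at [4:8] match 'jgjg', group 1 = 'jg'; at [10:14] match 'jgjg', group 1 = 'jg'; at [18:22] match 'jgjg', group 1 = 'jg'.
With a single group, `findall` returns only what that group captured — 3 items.

['jg', 'jg', 'jg']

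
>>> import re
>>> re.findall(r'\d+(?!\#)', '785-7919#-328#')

['785', '791', '32']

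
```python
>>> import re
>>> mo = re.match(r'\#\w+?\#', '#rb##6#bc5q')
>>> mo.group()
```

'#rb#'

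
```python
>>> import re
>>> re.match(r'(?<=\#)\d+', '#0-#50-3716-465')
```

None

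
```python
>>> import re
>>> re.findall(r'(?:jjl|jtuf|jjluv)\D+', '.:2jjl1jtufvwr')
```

['jtufvwr']

Matches: at [7:14] → 'jtufvwr'.
`findall` yields the raw match text (1 of them) because the pattern has no groups.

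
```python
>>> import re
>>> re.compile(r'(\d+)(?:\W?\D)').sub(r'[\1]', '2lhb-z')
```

'[2]hb-z'

Pattern: one or more of a digit (captured); then optionally a non-word character, then a non-digit (non-capturing group).
Matches: at [0:2] → '2l'.
`\1` in the replacement pulls in group 1's text for each match.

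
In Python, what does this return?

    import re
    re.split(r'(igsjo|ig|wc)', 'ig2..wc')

Matches to split on: at [0:2] → 'ig'; at [5:7] → 'wc'.
Because the pattern has a capturing group, `split` also inserts each captured text between the pieces.

['', 'ig', '2..', 'wc', '']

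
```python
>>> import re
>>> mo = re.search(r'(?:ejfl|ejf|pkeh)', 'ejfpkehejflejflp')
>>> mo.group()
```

The match spans [0:3] → 'ejf'.

'ejf'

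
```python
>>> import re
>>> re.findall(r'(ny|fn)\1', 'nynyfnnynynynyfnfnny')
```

['ny', 'ny', 'ny', 'fn']

`\1` is not a pattern — it's the concrete string captured by group 1, re-applied verbatim.
Scanning left to right: at [0:4] match 'nyny', group 1 = 'ny'; at [6:10] match 'nyny', group 1 = 'ny'; at [10:14] match 'nyny', group 1 = 'ny'; at [14:18] match 'fnfn', group 1 = 'fn'.
One capturing group, so `findall` returns just the captured substring from each match — 4 in all.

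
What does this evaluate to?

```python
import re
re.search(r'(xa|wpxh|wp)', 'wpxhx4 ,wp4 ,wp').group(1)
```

'wpxh'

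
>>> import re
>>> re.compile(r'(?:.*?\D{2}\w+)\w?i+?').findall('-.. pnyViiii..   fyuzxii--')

['-.. pnyViiii', '..   fyuzxii']

This matches zero or more of any character (lazy), then exactly 2 of a non-digit, then one or more of a word character (non-capturing group); then optionally a word character, then one or more of a literal 'i' (lazy).
Lazy quantifiers expand one character at a time until the remainder of the pattern can match.
Walking the string: at [0:12] → '-.. pnyViiii'; at [12:24] → '..   fyuzxii'.
No capturing groups, so `findall` returns the 2 full match strings.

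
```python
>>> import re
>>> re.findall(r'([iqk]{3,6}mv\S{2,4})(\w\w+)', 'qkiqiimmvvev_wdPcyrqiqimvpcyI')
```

This matches 3 to 6 of one of [iqk], then the literal 'mv', then 2 to 4 of a non-whitespace character (captured); then a word character, then one or more of a word character (captured).
Scanning left to right: at [19:29] match 'qiqimvpcyI', groups = ('qiqimvpc', 'yI').
With 2 capturing groups, `findall` returns a 2-tuple per match.

[('qiqimvpc', 'yI')]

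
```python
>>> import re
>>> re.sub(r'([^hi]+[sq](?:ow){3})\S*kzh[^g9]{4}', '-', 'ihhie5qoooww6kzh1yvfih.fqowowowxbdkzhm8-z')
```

Pattern: one or more of any character except [hi], then one of [sq], then the literal 'ow' repeated 3 times (captured); then zero or more of a non-whitespace character, then the literal 'kzh', then exactly 4 of any character except [g9].
Matches: at [22:41] → '.fqowowowxbdkzhm8-z'.
Every occurrence is swapped for '-'.

'ihhie5qoooww6kzh1yvfih-'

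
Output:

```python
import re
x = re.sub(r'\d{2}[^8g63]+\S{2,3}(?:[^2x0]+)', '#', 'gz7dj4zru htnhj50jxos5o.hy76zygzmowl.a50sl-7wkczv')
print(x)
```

gz7dj4zru htnhj#0sl-7wkczv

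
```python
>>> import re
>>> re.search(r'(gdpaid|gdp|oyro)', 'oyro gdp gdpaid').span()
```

(0, 4)

`re.search` scans for the first position where the pattern succeeds.
The match spans [0:4] → 'oyro'.
Captured: group 1 = 'oyro'.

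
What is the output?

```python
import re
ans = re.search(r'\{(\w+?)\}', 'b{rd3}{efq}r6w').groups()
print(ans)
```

('rd3',)

The match spans [1:6] → '{rd3}'.
Captured: group 1 = 'rd3'.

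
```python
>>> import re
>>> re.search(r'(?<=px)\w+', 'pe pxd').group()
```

'd'

Lookahead/lookbehind check context without consuming it, so the matched span excludes the asserted characters.
`re.search` scans for the first position where the pattern succeeds.
The match spans [5:6] → 'd'.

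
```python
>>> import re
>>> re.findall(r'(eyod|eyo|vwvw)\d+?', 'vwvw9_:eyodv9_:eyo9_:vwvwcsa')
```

['vwvw', 'eyo']

Scanning left to right: at [0:5] match 'vwvw9', group 1 = 'vwvw'; at [15:19] match 'eyo9', group 1 = 'eyo'.
Because there's exactly one group, `findall` drops the full match and keeps group 1 from each hit.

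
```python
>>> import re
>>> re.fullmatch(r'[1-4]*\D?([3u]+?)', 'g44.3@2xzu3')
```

`re.fullmatch` is like wrapping the pattern in `^…$` (in single-line mode).
Here there's no way to consume every character, so the call returns None.

None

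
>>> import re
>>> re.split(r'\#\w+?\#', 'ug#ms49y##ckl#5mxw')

['ug', '', '5mxw']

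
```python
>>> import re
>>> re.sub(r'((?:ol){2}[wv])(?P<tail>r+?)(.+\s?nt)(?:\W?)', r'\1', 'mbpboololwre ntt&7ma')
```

`\1` in the replacement pulls in group 1's text for each match.

'mbpboololwt&7ma'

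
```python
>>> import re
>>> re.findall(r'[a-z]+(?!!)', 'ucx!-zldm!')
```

['uc', 'zld']

A negative assertion filters positions out without eating any characters.
`findall` yields the raw match text (2 of them) because the pattern has no groups.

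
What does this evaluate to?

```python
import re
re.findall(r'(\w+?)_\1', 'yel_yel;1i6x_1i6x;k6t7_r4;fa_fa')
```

['yel', '1i6x', 'fa']

`\1` is not a pattern — it's the concrete string captured by group 1, re-applied verbatim.
Matches: at [0:7] match 'yel_yel', group 1 = 'yel'; at [8:17] match '1i6x_1i6x', group 1 = '1i6x'; at [26:31] match 'fa_fa', group 1 = 'fa'.
Because there's exactly one group, `findall` drops the full match and keeps group 1 from each hit.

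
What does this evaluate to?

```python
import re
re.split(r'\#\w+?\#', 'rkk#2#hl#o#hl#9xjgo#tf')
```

The string is cut at each match, leaving 4 pieces.

['rkk', 'hl', 'hl', 'tf']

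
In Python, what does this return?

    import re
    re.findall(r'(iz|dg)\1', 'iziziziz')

['iz', 'iz']

`\1` has to match the exact text group 1 already captured.
Scanning left to right: at [0:4] match 'iziz', group 1 = 'iz'; at [4:8] match 'iziz', group 1 = 'iz'.
With a single group, `findall` returns only what that group captured — 2 items.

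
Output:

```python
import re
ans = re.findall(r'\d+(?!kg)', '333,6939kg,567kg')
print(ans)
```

['333', '693', '56']

A negative assertion filters positions out without eating any characters.
With no groups in the pattern, `findall` gives back each whole match — 3 here.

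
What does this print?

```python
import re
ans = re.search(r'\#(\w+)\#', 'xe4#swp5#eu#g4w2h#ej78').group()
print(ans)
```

#swp5#

The match spans [3:9] → '#swp5#'.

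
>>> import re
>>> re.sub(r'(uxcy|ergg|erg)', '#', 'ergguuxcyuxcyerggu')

'#u###u'

The regex engine tests alternatives in the order written; an earlier branch that matches wins even if a later one would match more.
`sub` substitutes '#' at each match site.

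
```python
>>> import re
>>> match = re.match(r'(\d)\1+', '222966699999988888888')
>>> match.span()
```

(0, 3)

`\1` is not a pattern — it's the concrete string captured by group 1, re-applied verbatim.
`re.match` won't scan ahead — the pattern has to work from the very first character.
The match spans [0:3] → '222'.
Captured: group 1 = '2'.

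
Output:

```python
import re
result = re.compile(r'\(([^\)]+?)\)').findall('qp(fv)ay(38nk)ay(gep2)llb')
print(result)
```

['fv', '38nk', 'gep2']

With a single group, `findall` returns only what that group captured — 3 items.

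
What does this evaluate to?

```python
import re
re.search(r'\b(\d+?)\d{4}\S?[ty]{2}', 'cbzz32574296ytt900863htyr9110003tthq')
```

None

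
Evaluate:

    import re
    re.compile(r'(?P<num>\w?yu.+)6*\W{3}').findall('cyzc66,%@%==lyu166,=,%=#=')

Pattern: optionally a word character, then the literal 'yu', then one or more of any character (captured as 'num'); then zero or more of a literal '6', then exactly 3 of a non-word character.
One capturing group, so `findall` returns just the captured substring from the one match — 1 in all.

['lyu166,=,%']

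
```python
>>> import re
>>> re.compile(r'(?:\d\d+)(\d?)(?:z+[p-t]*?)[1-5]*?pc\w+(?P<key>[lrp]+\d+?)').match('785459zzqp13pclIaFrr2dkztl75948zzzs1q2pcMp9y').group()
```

This matches a digit, then one or more of a digit (non-capturing group); then optionally a digit (captured); then one or more of the literal 'z', then zero or more of a character in [p-t] (lazy) (non-capturing group); then zero or more of a character in [1-5] (lazy), then the literal 'pc', then one or more of a word character; then one or more of one of [lrp], then one or more of a digit (lazy) (captured as 'key').
`re.match` only tries the pattern at the start of the string.
The match spans [0:43] → '785459zzqp13pclIaFrr2dkztl75948zzzs1q2pcMp9'.
Captured: group 1 = '', group 2 = 'p9'.

'785459zzqp13pclIaFrr2dkztl75948zzzs1q2pcMp9'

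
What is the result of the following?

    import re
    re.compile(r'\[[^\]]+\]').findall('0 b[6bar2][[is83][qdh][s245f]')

['[6bar2]', '[[is83]', '[qdh]', '[s245f]']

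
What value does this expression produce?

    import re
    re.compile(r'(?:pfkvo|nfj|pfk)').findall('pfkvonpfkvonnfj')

['pfkvo', 'pfkvo', 'nfj']

Alternation isn't longest-match — the leftmost alternative that fits at this position is chosen.
`findall` yields the raw match text (3 of them) because the pattern has no groups.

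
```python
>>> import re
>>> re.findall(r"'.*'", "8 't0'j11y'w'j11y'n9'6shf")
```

["'t0'j11y'w'j11y'n9'"]

`findall` yields the raw match text (1 of them) because the pattern has no groups.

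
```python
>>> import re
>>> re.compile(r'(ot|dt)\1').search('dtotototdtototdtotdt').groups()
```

('ot',)

The match spans [2:6] → 'otot'.
Captured: group 1 = 'ot'.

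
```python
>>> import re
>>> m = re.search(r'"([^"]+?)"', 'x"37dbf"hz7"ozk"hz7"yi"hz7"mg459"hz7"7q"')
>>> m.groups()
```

('37dbf',)

The match spans [1:8] → '"37dbf"'.
Captured: group 1 = '37dbf'.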